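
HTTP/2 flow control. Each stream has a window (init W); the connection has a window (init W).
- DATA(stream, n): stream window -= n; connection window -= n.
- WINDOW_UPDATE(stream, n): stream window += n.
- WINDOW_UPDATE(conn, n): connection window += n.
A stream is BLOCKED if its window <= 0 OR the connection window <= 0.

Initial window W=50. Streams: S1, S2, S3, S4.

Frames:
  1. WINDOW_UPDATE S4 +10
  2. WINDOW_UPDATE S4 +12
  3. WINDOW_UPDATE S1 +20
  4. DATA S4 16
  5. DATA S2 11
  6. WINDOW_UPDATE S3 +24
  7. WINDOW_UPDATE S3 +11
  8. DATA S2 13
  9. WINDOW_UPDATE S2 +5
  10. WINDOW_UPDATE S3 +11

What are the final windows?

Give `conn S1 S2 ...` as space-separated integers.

Answer: 10 70 31 96 56

Derivation:
Op 1: conn=50 S1=50 S2=50 S3=50 S4=60 blocked=[]
Op 2: conn=50 S1=50 S2=50 S3=50 S4=72 blocked=[]
Op 3: conn=50 S1=70 S2=50 S3=50 S4=72 blocked=[]
Op 4: conn=34 S1=70 S2=50 S3=50 S4=56 blocked=[]
Op 5: conn=23 S1=70 S2=39 S3=50 S4=56 blocked=[]
Op 6: conn=23 S1=70 S2=39 S3=74 S4=56 blocked=[]
Op 7: conn=23 S1=70 S2=39 S3=85 S4=56 blocked=[]
Op 8: conn=10 S1=70 S2=26 S3=85 S4=56 blocked=[]
Op 9: conn=10 S1=70 S2=31 S3=85 S4=56 blocked=[]
Op 10: conn=10 S1=70 S2=31 S3=96 S4=56 blocked=[]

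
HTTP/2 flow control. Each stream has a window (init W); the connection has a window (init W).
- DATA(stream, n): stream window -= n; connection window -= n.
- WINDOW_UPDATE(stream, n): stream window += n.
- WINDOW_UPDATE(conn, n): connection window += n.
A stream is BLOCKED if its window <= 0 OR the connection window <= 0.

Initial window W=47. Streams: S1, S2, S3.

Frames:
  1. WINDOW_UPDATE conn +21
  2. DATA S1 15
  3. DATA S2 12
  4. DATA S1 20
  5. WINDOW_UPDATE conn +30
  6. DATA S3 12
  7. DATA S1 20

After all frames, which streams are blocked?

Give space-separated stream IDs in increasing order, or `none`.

Answer: S1

Derivation:
Op 1: conn=68 S1=47 S2=47 S3=47 blocked=[]
Op 2: conn=53 S1=32 S2=47 S3=47 blocked=[]
Op 3: conn=41 S1=32 S2=35 S3=47 blocked=[]
Op 4: conn=21 S1=12 S2=35 S3=47 blocked=[]
Op 5: conn=51 S1=12 S2=35 S3=47 blocked=[]
Op 6: conn=39 S1=12 S2=35 S3=35 blocked=[]
Op 7: conn=19 S1=-8 S2=35 S3=35 blocked=[1]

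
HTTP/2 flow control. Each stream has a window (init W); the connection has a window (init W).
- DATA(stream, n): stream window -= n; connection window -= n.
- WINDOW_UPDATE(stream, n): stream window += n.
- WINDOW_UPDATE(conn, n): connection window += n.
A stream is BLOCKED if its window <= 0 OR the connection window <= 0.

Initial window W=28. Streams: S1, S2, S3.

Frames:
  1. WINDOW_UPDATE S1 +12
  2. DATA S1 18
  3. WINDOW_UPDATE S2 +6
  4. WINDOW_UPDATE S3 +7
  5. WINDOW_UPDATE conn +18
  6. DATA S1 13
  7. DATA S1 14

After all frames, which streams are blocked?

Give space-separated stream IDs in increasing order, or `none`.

Answer: S1

Derivation:
Op 1: conn=28 S1=40 S2=28 S3=28 blocked=[]
Op 2: conn=10 S1=22 S2=28 S3=28 blocked=[]
Op 3: conn=10 S1=22 S2=34 S3=28 blocked=[]
Op 4: conn=10 S1=22 S2=34 S3=35 blocked=[]
Op 5: conn=28 S1=22 S2=34 S3=35 blocked=[]
Op 6: conn=15 S1=9 S2=34 S3=35 blocked=[]
Op 7: conn=1 S1=-5 S2=34 S3=35 blocked=[1]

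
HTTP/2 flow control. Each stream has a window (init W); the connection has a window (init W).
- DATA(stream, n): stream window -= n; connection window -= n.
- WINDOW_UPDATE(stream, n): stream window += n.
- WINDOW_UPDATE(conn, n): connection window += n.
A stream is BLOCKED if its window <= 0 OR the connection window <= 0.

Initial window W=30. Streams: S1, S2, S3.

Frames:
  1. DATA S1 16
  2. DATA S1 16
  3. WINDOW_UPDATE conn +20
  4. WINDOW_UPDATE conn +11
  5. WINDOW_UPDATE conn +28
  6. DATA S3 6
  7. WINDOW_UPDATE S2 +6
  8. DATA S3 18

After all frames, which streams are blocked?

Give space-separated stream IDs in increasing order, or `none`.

Op 1: conn=14 S1=14 S2=30 S3=30 blocked=[]
Op 2: conn=-2 S1=-2 S2=30 S3=30 blocked=[1, 2, 3]
Op 3: conn=18 S1=-2 S2=30 S3=30 blocked=[1]
Op 4: conn=29 S1=-2 S2=30 S3=30 blocked=[1]
Op 5: conn=57 S1=-2 S2=30 S3=30 blocked=[1]
Op 6: conn=51 S1=-2 S2=30 S3=24 blocked=[1]
Op 7: conn=51 S1=-2 S2=36 S3=24 blocked=[1]
Op 8: conn=33 S1=-2 S2=36 S3=6 blocked=[1]

Answer: S1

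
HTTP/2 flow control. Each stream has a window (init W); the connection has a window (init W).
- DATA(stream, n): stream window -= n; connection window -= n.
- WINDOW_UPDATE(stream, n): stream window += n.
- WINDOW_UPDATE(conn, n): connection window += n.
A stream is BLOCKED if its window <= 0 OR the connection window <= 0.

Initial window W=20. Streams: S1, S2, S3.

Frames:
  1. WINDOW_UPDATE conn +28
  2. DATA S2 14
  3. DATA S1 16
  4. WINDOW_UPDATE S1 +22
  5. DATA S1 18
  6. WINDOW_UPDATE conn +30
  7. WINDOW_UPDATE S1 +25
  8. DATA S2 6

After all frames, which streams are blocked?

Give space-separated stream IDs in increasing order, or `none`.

Answer: S2

Derivation:
Op 1: conn=48 S1=20 S2=20 S3=20 blocked=[]
Op 2: conn=34 S1=20 S2=6 S3=20 blocked=[]
Op 3: conn=18 S1=4 S2=6 S3=20 blocked=[]
Op 4: conn=18 S1=26 S2=6 S3=20 blocked=[]
Op 5: conn=0 S1=8 S2=6 S3=20 blocked=[1, 2, 3]
Op 6: conn=30 S1=8 S2=6 S3=20 blocked=[]
Op 7: conn=30 S1=33 S2=6 S3=20 blocked=[]
Op 8: conn=24 S1=33 S2=0 S3=20 blocked=[2]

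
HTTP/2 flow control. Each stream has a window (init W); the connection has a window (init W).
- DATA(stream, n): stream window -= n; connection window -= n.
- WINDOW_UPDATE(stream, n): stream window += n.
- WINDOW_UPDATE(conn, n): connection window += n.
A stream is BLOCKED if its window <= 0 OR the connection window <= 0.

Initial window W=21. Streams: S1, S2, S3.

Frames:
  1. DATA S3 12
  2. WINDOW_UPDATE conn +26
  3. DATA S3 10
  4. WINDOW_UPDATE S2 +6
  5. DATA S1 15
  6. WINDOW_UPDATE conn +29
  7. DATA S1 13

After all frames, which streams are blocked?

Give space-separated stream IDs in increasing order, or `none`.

Op 1: conn=9 S1=21 S2=21 S3=9 blocked=[]
Op 2: conn=35 S1=21 S2=21 S3=9 blocked=[]
Op 3: conn=25 S1=21 S2=21 S3=-1 blocked=[3]
Op 4: conn=25 S1=21 S2=27 S3=-1 blocked=[3]
Op 5: conn=10 S1=6 S2=27 S3=-1 blocked=[3]
Op 6: conn=39 S1=6 S2=27 S3=-1 blocked=[3]
Op 7: conn=26 S1=-7 S2=27 S3=-1 blocked=[1, 3]

Answer: S1 S3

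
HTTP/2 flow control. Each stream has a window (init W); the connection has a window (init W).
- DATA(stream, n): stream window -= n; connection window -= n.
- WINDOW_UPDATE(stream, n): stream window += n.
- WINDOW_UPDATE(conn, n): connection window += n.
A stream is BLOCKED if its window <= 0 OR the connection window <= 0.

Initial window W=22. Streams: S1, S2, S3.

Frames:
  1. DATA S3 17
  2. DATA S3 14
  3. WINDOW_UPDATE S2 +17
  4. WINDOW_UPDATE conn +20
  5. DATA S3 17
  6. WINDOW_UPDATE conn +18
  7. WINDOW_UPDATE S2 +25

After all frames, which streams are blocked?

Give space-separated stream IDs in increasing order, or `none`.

Answer: S3

Derivation:
Op 1: conn=5 S1=22 S2=22 S3=5 blocked=[]
Op 2: conn=-9 S1=22 S2=22 S3=-9 blocked=[1, 2, 3]
Op 3: conn=-9 S1=22 S2=39 S3=-9 blocked=[1, 2, 3]
Op 4: conn=11 S1=22 S2=39 S3=-9 blocked=[3]
Op 5: conn=-6 S1=22 S2=39 S3=-26 blocked=[1, 2, 3]
Op 6: conn=12 S1=22 S2=39 S3=-26 blocked=[3]
Op 7: conn=12 S1=22 S2=64 S3=-26 blocked=[3]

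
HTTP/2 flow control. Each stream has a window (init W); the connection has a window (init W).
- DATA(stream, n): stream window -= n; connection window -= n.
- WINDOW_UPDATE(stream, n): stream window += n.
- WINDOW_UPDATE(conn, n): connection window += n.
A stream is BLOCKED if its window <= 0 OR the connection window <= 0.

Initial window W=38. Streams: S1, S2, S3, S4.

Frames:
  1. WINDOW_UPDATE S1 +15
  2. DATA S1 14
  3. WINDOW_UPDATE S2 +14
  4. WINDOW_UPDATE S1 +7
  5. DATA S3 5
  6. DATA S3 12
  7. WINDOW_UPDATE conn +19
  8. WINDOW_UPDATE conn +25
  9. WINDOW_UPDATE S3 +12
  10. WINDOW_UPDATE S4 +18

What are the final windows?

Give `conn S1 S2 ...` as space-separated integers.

Answer: 51 46 52 33 56

Derivation:
Op 1: conn=38 S1=53 S2=38 S3=38 S4=38 blocked=[]
Op 2: conn=24 S1=39 S2=38 S3=38 S4=38 blocked=[]
Op 3: conn=24 S1=39 S2=52 S3=38 S4=38 blocked=[]
Op 4: conn=24 S1=46 S2=52 S3=38 S4=38 blocked=[]
Op 5: conn=19 S1=46 S2=52 S3=33 S4=38 blocked=[]
Op 6: conn=7 S1=46 S2=52 S3=21 S4=38 blocked=[]
Op 7: conn=26 S1=46 S2=52 S3=21 S4=38 blocked=[]
Op 8: conn=51 S1=46 S2=52 S3=21 S4=38 blocked=[]
Op 9: conn=51 S1=46 S2=52 S3=33 S4=38 blocked=[]
Op 10: conn=51 S1=46 S2=52 S3=33 S4=56 blocked=[]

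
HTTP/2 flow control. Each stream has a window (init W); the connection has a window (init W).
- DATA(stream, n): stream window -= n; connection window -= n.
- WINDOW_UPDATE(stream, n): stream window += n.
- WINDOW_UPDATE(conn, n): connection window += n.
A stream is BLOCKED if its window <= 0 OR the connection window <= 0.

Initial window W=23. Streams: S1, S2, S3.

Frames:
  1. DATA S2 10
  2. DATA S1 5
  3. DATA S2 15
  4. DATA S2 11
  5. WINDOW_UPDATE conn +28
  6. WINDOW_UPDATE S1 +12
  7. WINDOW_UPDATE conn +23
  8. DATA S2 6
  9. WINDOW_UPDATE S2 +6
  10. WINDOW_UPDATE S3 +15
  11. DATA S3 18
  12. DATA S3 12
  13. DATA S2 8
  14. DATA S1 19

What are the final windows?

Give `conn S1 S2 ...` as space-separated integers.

Answer: -30 11 -21 8

Derivation:
Op 1: conn=13 S1=23 S2=13 S3=23 blocked=[]
Op 2: conn=8 S1=18 S2=13 S3=23 blocked=[]
Op 3: conn=-7 S1=18 S2=-2 S3=23 blocked=[1, 2, 3]
Op 4: conn=-18 S1=18 S2=-13 S3=23 blocked=[1, 2, 3]
Op 5: conn=10 S1=18 S2=-13 S3=23 blocked=[2]
Op 6: conn=10 S1=30 S2=-13 S3=23 blocked=[2]
Op 7: conn=33 S1=30 S2=-13 S3=23 blocked=[2]
Op 8: conn=27 S1=30 S2=-19 S3=23 blocked=[2]
Op 9: conn=27 S1=30 S2=-13 S3=23 blocked=[2]
Op 10: conn=27 S1=30 S2=-13 S3=38 blocked=[2]
Op 11: conn=9 S1=30 S2=-13 S3=20 blocked=[2]
Op 12: conn=-3 S1=30 S2=-13 S3=8 blocked=[1, 2, 3]
Op 13: conn=-11 S1=30 S2=-21 S3=8 blocked=[1, 2, 3]
Op 14: conn=-30 S1=11 S2=-21 S3=8 blocked=[1, 2, 3]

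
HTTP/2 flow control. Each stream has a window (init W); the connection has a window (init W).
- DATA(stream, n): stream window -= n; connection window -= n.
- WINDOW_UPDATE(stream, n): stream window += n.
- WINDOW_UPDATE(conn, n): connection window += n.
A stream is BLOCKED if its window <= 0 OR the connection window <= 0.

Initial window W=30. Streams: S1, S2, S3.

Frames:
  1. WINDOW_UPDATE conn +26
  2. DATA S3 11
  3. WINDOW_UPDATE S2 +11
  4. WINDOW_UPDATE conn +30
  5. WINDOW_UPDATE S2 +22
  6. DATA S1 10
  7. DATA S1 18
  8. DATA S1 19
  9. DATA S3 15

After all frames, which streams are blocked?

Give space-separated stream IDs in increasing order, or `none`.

Op 1: conn=56 S1=30 S2=30 S3=30 blocked=[]
Op 2: conn=45 S1=30 S2=30 S3=19 blocked=[]
Op 3: conn=45 S1=30 S2=41 S3=19 blocked=[]
Op 4: conn=75 S1=30 S2=41 S3=19 blocked=[]
Op 5: conn=75 S1=30 S2=63 S3=19 blocked=[]
Op 6: conn=65 S1=20 S2=63 S3=19 blocked=[]
Op 7: conn=47 S1=2 S2=63 S3=19 blocked=[]
Op 8: conn=28 S1=-17 S2=63 S3=19 blocked=[1]
Op 9: conn=13 S1=-17 S2=63 S3=4 blocked=[1]

Answer: S1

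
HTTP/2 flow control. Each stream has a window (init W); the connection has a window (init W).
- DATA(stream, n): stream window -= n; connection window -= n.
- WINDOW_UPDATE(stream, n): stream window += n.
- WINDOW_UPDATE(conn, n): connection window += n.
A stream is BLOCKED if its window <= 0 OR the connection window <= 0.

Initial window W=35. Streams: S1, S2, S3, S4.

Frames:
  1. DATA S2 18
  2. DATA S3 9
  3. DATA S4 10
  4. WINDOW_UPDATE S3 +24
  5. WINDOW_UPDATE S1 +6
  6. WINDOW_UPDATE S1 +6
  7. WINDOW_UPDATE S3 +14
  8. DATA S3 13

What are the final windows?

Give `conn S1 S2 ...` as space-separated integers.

Op 1: conn=17 S1=35 S2=17 S3=35 S4=35 blocked=[]
Op 2: conn=8 S1=35 S2=17 S3=26 S4=35 blocked=[]
Op 3: conn=-2 S1=35 S2=17 S3=26 S4=25 blocked=[1, 2, 3, 4]
Op 4: conn=-2 S1=35 S2=17 S3=50 S4=25 blocked=[1, 2, 3, 4]
Op 5: conn=-2 S1=41 S2=17 S3=50 S4=25 blocked=[1, 2, 3, 4]
Op 6: conn=-2 S1=47 S2=17 S3=50 S4=25 blocked=[1, 2, 3, 4]
Op 7: conn=-2 S1=47 S2=17 S3=64 S4=25 blocked=[1, 2, 3, 4]
Op 8: conn=-15 S1=47 S2=17 S3=51 S4=25 blocked=[1, 2, 3, 4]

Answer: -15 47 17 51 25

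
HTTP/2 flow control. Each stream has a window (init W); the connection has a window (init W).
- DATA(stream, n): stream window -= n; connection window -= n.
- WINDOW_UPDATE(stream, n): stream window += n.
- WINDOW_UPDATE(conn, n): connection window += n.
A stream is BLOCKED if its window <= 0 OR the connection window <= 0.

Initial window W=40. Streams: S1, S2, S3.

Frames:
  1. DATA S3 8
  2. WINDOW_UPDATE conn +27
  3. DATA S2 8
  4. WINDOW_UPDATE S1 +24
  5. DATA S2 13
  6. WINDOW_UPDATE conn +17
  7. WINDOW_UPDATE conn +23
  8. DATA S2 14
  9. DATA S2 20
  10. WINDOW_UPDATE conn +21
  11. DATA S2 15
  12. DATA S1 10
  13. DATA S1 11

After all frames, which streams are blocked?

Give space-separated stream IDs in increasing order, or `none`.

Op 1: conn=32 S1=40 S2=40 S3=32 blocked=[]
Op 2: conn=59 S1=40 S2=40 S3=32 blocked=[]
Op 3: conn=51 S1=40 S2=32 S3=32 blocked=[]
Op 4: conn=51 S1=64 S2=32 S3=32 blocked=[]
Op 5: conn=38 S1=64 S2=19 S3=32 blocked=[]
Op 6: conn=55 S1=64 S2=19 S3=32 blocked=[]
Op 7: conn=78 S1=64 S2=19 S3=32 blocked=[]
Op 8: conn=64 S1=64 S2=5 S3=32 blocked=[]
Op 9: conn=44 S1=64 S2=-15 S3=32 blocked=[2]
Op 10: conn=65 S1=64 S2=-15 S3=32 blocked=[2]
Op 11: conn=50 S1=64 S2=-30 S3=32 blocked=[2]
Op 12: conn=40 S1=54 S2=-30 S3=32 blocked=[2]
Op 13: conn=29 S1=43 S2=-30 S3=32 blocked=[2]

Answer: S2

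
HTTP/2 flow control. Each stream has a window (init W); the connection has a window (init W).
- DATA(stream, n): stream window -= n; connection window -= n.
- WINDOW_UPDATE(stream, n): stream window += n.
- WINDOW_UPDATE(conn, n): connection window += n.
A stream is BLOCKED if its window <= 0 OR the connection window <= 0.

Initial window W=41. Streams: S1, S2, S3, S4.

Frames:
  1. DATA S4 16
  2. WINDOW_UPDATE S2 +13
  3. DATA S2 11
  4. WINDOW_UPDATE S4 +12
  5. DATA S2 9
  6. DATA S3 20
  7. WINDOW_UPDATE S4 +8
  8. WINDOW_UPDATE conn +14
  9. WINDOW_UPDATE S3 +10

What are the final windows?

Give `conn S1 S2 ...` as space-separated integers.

Answer: -1 41 34 31 45

Derivation:
Op 1: conn=25 S1=41 S2=41 S3=41 S4=25 blocked=[]
Op 2: conn=25 S1=41 S2=54 S3=41 S4=25 blocked=[]
Op 3: conn=14 S1=41 S2=43 S3=41 S4=25 blocked=[]
Op 4: conn=14 S1=41 S2=43 S3=41 S4=37 blocked=[]
Op 5: conn=5 S1=41 S2=34 S3=41 S4=37 blocked=[]
Op 6: conn=-15 S1=41 S2=34 S3=21 S4=37 blocked=[1, 2, 3, 4]
Op 7: conn=-15 S1=41 S2=34 S3=21 S4=45 blocked=[1, 2, 3, 4]
Op 8: conn=-1 S1=41 S2=34 S3=21 S4=45 blocked=[1, 2, 3, 4]
Op 9: conn=-1 S1=41 S2=34 S3=31 S4=45 blocked=[1, 2, 3, 4]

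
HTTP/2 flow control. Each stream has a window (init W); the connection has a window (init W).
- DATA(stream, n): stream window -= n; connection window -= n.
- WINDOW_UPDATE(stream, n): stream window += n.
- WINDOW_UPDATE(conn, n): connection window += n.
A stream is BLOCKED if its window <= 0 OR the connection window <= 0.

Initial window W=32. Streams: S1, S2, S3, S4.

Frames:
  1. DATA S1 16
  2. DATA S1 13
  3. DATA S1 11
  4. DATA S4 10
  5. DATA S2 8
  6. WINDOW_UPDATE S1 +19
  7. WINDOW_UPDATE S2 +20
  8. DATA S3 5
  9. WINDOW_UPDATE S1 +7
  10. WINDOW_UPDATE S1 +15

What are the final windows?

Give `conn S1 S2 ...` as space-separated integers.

Answer: -31 33 44 27 22

Derivation:
Op 1: conn=16 S1=16 S2=32 S3=32 S4=32 blocked=[]
Op 2: conn=3 S1=3 S2=32 S3=32 S4=32 blocked=[]
Op 3: conn=-8 S1=-8 S2=32 S3=32 S4=32 blocked=[1, 2, 3, 4]
Op 4: conn=-18 S1=-8 S2=32 S3=32 S4=22 blocked=[1, 2, 3, 4]
Op 5: conn=-26 S1=-8 S2=24 S3=32 S4=22 blocked=[1, 2, 3, 4]
Op 6: conn=-26 S1=11 S2=24 S3=32 S4=22 blocked=[1, 2, 3, 4]
Op 7: conn=-26 S1=11 S2=44 S3=32 S4=22 blocked=[1, 2, 3, 4]
Op 8: conn=-31 S1=11 S2=44 S3=27 S4=22 blocked=[1, 2, 3, 4]
Op 9: conn=-31 S1=18 S2=44 S3=27 S4=22 blocked=[1, 2, 3, 4]
Op 10: conn=-31 S1=33 S2=44 S3=27 S4=22 blocked=[1, 2, 3, 4]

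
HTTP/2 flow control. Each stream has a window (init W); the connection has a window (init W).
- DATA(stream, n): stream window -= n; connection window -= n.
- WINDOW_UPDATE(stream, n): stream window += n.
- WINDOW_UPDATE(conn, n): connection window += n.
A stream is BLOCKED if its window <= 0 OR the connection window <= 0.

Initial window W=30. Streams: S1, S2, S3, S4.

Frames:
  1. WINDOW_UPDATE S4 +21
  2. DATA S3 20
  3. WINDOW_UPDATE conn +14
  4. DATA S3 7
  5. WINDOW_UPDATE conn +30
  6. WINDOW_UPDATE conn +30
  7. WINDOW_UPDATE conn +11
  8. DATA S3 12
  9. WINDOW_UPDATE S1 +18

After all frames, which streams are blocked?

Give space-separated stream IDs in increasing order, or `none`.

Op 1: conn=30 S1=30 S2=30 S3=30 S4=51 blocked=[]
Op 2: conn=10 S1=30 S2=30 S3=10 S4=51 blocked=[]
Op 3: conn=24 S1=30 S2=30 S3=10 S4=51 blocked=[]
Op 4: conn=17 S1=30 S2=30 S3=3 S4=51 blocked=[]
Op 5: conn=47 S1=30 S2=30 S3=3 S4=51 blocked=[]
Op 6: conn=77 S1=30 S2=30 S3=3 S4=51 blocked=[]
Op 7: conn=88 S1=30 S2=30 S3=3 S4=51 blocked=[]
Op 8: conn=76 S1=30 S2=30 S3=-9 S4=51 blocked=[3]
Op 9: conn=76 S1=48 S2=30 S3=-9 S4=51 blocked=[3]

Answer: S3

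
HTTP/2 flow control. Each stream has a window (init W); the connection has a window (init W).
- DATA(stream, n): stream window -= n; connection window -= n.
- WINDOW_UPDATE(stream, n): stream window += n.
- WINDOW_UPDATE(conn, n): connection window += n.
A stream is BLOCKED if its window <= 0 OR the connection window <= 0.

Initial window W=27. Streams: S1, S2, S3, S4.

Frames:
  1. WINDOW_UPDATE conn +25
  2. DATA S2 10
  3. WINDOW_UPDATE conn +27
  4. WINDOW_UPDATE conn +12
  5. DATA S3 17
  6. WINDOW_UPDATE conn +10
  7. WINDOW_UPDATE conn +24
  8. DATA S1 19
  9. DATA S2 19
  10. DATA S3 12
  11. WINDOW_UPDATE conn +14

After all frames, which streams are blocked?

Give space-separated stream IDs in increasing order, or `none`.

Op 1: conn=52 S1=27 S2=27 S3=27 S4=27 blocked=[]
Op 2: conn=42 S1=27 S2=17 S3=27 S4=27 blocked=[]
Op 3: conn=69 S1=27 S2=17 S3=27 S4=27 blocked=[]
Op 4: conn=81 S1=27 S2=17 S3=27 S4=27 blocked=[]
Op 5: conn=64 S1=27 S2=17 S3=10 S4=27 blocked=[]
Op 6: conn=74 S1=27 S2=17 S3=10 S4=27 blocked=[]
Op 7: conn=98 S1=27 S2=17 S3=10 S4=27 blocked=[]
Op 8: conn=79 S1=8 S2=17 S3=10 S4=27 blocked=[]
Op 9: conn=60 S1=8 S2=-2 S3=10 S4=27 blocked=[2]
Op 10: conn=48 S1=8 S2=-2 S3=-2 S4=27 blocked=[2, 3]
Op 11: conn=62 S1=8 S2=-2 S3=-2 S4=27 blocked=[2, 3]

Answer: S2 S3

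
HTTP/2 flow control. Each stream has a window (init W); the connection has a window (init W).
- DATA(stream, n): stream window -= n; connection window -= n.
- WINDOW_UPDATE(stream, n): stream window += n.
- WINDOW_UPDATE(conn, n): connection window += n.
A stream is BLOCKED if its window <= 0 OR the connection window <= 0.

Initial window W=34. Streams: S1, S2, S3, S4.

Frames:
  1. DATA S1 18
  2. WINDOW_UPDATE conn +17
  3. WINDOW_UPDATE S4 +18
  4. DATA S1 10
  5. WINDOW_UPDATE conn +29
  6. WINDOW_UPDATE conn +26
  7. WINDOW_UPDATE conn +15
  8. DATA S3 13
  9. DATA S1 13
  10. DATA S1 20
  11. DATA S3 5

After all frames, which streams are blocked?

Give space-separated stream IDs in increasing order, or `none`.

Answer: S1

Derivation:
Op 1: conn=16 S1=16 S2=34 S3=34 S4=34 blocked=[]
Op 2: conn=33 S1=16 S2=34 S3=34 S4=34 blocked=[]
Op 3: conn=33 S1=16 S2=34 S3=34 S4=52 blocked=[]
Op 4: conn=23 S1=6 S2=34 S3=34 S4=52 blocked=[]
Op 5: conn=52 S1=6 S2=34 S3=34 S4=52 blocked=[]
Op 6: conn=78 S1=6 S2=34 S3=34 S4=52 blocked=[]
Op 7: conn=93 S1=6 S2=34 S3=34 S4=52 blocked=[]
Op 8: conn=80 S1=6 S2=34 S3=21 S4=52 blocked=[]
Op 9: conn=67 S1=-7 S2=34 S3=21 S4=52 blocked=[1]
Op 10: conn=47 S1=-27 S2=34 S3=21 S4=52 blocked=[1]
Op 11: conn=42 S1=-27 S2=34 S3=16 S4=52 blocked=[1]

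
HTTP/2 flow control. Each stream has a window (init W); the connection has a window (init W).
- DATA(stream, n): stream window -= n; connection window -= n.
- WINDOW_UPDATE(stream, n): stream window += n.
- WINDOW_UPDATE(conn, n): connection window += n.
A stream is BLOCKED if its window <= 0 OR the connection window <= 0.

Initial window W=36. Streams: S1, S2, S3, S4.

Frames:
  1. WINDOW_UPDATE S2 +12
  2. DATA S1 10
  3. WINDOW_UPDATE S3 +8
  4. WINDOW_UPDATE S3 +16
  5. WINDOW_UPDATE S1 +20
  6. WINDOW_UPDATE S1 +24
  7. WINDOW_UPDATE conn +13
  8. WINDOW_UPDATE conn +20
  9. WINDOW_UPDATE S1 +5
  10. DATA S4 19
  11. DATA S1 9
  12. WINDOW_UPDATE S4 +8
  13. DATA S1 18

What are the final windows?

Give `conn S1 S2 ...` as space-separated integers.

Answer: 13 48 48 60 25

Derivation:
Op 1: conn=36 S1=36 S2=48 S3=36 S4=36 blocked=[]
Op 2: conn=26 S1=26 S2=48 S3=36 S4=36 blocked=[]
Op 3: conn=26 S1=26 S2=48 S3=44 S4=36 blocked=[]
Op 4: conn=26 S1=26 S2=48 S3=60 S4=36 blocked=[]
Op 5: conn=26 S1=46 S2=48 S3=60 S4=36 blocked=[]
Op 6: conn=26 S1=70 S2=48 S3=60 S4=36 blocked=[]
Op 7: conn=39 S1=70 S2=48 S3=60 S4=36 blocked=[]
Op 8: conn=59 S1=70 S2=48 S3=60 S4=36 blocked=[]
Op 9: conn=59 S1=75 S2=48 S3=60 S4=36 blocked=[]
Op 10: conn=40 S1=75 S2=48 S3=60 S4=17 blocked=[]
Op 11: conn=31 S1=66 S2=48 S3=60 S4=17 blocked=[]
Op 12: conn=31 S1=66 S2=48 S3=60 S4=25 blocked=[]
Op 13: conn=13 S1=48 S2=48 S3=60 S4=25 blocked=[]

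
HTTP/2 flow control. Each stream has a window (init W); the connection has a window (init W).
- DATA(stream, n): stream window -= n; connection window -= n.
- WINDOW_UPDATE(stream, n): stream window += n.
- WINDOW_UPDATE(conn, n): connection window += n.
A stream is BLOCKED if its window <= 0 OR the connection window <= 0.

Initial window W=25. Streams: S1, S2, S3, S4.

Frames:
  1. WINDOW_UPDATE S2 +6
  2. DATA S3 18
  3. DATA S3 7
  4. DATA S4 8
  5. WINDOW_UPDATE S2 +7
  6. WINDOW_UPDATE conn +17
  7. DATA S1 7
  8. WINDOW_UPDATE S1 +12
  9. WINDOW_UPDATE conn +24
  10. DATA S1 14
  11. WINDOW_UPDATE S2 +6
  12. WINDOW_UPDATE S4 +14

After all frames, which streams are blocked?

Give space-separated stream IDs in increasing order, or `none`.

Op 1: conn=25 S1=25 S2=31 S3=25 S4=25 blocked=[]
Op 2: conn=7 S1=25 S2=31 S3=7 S4=25 blocked=[]
Op 3: conn=0 S1=25 S2=31 S3=0 S4=25 blocked=[1, 2, 3, 4]
Op 4: conn=-8 S1=25 S2=31 S3=0 S4=17 blocked=[1, 2, 3, 4]
Op 5: conn=-8 S1=25 S2=38 S3=0 S4=17 blocked=[1, 2, 3, 4]
Op 6: conn=9 S1=25 S2=38 S3=0 S4=17 blocked=[3]
Op 7: conn=2 S1=18 S2=38 S3=0 S4=17 blocked=[3]
Op 8: conn=2 S1=30 S2=38 S3=0 S4=17 blocked=[3]
Op 9: conn=26 S1=30 S2=38 S3=0 S4=17 blocked=[3]
Op 10: conn=12 S1=16 S2=38 S3=0 S4=17 blocked=[3]
Op 11: conn=12 S1=16 S2=44 S3=0 S4=17 blocked=[3]
Op 12: conn=12 S1=16 S2=44 S3=0 S4=31 blocked=[3]

Answer: S3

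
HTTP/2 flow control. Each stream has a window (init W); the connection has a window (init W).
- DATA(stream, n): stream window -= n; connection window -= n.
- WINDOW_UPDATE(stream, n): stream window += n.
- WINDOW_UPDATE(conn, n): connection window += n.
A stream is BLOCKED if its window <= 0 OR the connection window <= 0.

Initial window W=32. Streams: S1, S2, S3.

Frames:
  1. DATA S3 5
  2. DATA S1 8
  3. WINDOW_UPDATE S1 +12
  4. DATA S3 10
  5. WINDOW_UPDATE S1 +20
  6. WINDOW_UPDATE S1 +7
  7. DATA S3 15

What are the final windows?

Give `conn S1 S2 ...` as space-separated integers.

Answer: -6 63 32 2

Derivation:
Op 1: conn=27 S1=32 S2=32 S3=27 blocked=[]
Op 2: conn=19 S1=24 S2=32 S3=27 blocked=[]
Op 3: conn=19 S1=36 S2=32 S3=27 blocked=[]
Op 4: conn=9 S1=36 S2=32 S3=17 blocked=[]
Op 5: conn=9 S1=56 S2=32 S3=17 blocked=[]
Op 6: conn=9 S1=63 S2=32 S3=17 blocked=[]
Op 7: conn=-6 S1=63 S2=32 S3=2 blocked=[1, 2, 3]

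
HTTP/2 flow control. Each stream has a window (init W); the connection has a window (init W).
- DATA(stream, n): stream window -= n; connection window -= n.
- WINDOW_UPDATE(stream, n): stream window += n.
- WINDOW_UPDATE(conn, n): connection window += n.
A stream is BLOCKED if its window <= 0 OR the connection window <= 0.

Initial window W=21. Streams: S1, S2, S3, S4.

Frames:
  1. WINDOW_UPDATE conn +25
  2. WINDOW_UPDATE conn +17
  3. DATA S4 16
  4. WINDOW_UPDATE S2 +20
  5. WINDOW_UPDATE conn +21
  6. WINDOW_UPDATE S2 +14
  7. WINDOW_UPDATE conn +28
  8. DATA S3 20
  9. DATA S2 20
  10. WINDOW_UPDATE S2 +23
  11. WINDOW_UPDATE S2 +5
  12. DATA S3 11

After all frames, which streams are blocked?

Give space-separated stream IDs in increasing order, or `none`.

Answer: S3

Derivation:
Op 1: conn=46 S1=21 S2=21 S3=21 S4=21 blocked=[]
Op 2: conn=63 S1=21 S2=21 S3=21 S4=21 blocked=[]
Op 3: conn=47 S1=21 S2=21 S3=21 S4=5 blocked=[]
Op 4: conn=47 S1=21 S2=41 S3=21 S4=5 blocked=[]
Op 5: conn=68 S1=21 S2=41 S3=21 S4=5 blocked=[]
Op 6: conn=68 S1=21 S2=55 S3=21 S4=5 blocked=[]
Op 7: conn=96 S1=21 S2=55 S3=21 S4=5 blocked=[]
Op 8: conn=76 S1=21 S2=55 S3=1 S4=5 blocked=[]
Op 9: conn=56 S1=21 S2=35 S3=1 S4=5 blocked=[]
Op 10: conn=56 S1=21 S2=58 S3=1 S4=5 blocked=[]
Op 11: conn=56 S1=21 S2=63 S3=1 S4=5 blocked=[]
Op 12: conn=45 S1=21 S2=63 S3=-10 S4=5 blocked=[3]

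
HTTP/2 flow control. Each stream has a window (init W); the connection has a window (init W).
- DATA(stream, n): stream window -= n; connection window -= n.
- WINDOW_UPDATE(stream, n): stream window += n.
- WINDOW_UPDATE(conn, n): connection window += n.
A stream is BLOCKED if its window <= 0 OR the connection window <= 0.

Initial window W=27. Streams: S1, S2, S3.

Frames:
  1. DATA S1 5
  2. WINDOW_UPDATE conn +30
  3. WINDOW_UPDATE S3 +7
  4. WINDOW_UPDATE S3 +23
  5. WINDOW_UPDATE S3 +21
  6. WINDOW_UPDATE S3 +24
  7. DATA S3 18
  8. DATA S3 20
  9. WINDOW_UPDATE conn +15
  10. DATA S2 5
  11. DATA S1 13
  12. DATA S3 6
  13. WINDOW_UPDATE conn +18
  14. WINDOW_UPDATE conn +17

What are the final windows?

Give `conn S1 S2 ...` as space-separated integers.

Op 1: conn=22 S1=22 S2=27 S3=27 blocked=[]
Op 2: conn=52 S1=22 S2=27 S3=27 blocked=[]
Op 3: conn=52 S1=22 S2=27 S3=34 blocked=[]
Op 4: conn=52 S1=22 S2=27 S3=57 blocked=[]
Op 5: conn=52 S1=22 S2=27 S3=78 blocked=[]
Op 6: conn=52 S1=22 S2=27 S3=102 blocked=[]
Op 7: conn=34 S1=22 S2=27 S3=84 blocked=[]
Op 8: conn=14 S1=22 S2=27 S3=64 blocked=[]
Op 9: conn=29 S1=22 S2=27 S3=64 blocked=[]
Op 10: conn=24 S1=22 S2=22 S3=64 blocked=[]
Op 11: conn=11 S1=9 S2=22 S3=64 blocked=[]
Op 12: conn=5 S1=9 S2=22 S3=58 blocked=[]
Op 13: conn=23 S1=9 S2=22 S3=58 blocked=[]
Op 14: conn=40 S1=9 S2=22 S3=58 blocked=[]

Answer: 40 9 22 58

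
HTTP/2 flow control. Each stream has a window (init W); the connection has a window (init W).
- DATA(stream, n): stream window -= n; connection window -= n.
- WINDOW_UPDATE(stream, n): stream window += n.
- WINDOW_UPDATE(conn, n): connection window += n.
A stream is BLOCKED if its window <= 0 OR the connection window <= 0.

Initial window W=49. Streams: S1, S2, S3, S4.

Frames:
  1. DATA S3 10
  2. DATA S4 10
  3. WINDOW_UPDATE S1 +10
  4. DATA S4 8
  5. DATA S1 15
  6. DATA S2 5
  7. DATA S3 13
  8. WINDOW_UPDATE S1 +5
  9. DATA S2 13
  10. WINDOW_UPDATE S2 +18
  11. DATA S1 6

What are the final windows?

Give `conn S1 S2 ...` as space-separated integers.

Op 1: conn=39 S1=49 S2=49 S3=39 S4=49 blocked=[]
Op 2: conn=29 S1=49 S2=49 S3=39 S4=39 blocked=[]
Op 3: conn=29 S1=59 S2=49 S3=39 S4=39 blocked=[]
Op 4: conn=21 S1=59 S2=49 S3=39 S4=31 blocked=[]
Op 5: conn=6 S1=44 S2=49 S3=39 S4=31 blocked=[]
Op 6: conn=1 S1=44 S2=44 S3=39 S4=31 blocked=[]
Op 7: conn=-12 S1=44 S2=44 S3=26 S4=31 blocked=[1, 2, 3, 4]
Op 8: conn=-12 S1=49 S2=44 S3=26 S4=31 blocked=[1, 2, 3, 4]
Op 9: conn=-25 S1=49 S2=31 S3=26 S4=31 blocked=[1, 2, 3, 4]
Op 10: conn=-25 S1=49 S2=49 S3=26 S4=31 blocked=[1, 2, 3, 4]
Op 11: conn=-31 S1=43 S2=49 S3=26 S4=31 blocked=[1, 2, 3, 4]

Answer: -31 43 49 26 31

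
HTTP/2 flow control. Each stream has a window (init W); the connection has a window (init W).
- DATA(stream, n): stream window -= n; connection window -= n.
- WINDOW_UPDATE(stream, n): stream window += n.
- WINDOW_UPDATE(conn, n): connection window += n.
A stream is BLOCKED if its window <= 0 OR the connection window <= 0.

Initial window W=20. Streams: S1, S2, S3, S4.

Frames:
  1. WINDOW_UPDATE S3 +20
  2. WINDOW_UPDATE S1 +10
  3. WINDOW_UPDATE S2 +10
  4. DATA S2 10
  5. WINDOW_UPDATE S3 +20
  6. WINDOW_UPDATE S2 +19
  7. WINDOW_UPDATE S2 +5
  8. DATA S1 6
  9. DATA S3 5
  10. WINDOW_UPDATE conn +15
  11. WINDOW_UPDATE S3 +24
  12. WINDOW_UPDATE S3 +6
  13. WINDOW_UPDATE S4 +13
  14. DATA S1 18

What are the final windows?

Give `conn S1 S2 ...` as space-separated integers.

Answer: -4 6 44 85 33

Derivation:
Op 1: conn=20 S1=20 S2=20 S3=40 S4=20 blocked=[]
Op 2: conn=20 S1=30 S2=20 S3=40 S4=20 blocked=[]
Op 3: conn=20 S1=30 S2=30 S3=40 S4=20 blocked=[]
Op 4: conn=10 S1=30 S2=20 S3=40 S4=20 blocked=[]
Op 5: conn=10 S1=30 S2=20 S3=60 S4=20 blocked=[]
Op 6: conn=10 S1=30 S2=39 S3=60 S4=20 blocked=[]
Op 7: conn=10 S1=30 S2=44 S3=60 S4=20 blocked=[]
Op 8: conn=4 S1=24 S2=44 S3=60 S4=20 blocked=[]
Op 9: conn=-1 S1=24 S2=44 S3=55 S4=20 blocked=[1, 2, 3, 4]
Op 10: conn=14 S1=24 S2=44 S3=55 S4=20 blocked=[]
Op 11: conn=14 S1=24 S2=44 S3=79 S4=20 blocked=[]
Op 12: conn=14 S1=24 S2=44 S3=85 S4=20 blocked=[]
Op 13: conn=14 S1=24 S2=44 S3=85 S4=33 blocked=[]
Op 14: conn=-4 S1=6 S2=44 S3=85 S4=33 blocked=[1, 2, 3, 4]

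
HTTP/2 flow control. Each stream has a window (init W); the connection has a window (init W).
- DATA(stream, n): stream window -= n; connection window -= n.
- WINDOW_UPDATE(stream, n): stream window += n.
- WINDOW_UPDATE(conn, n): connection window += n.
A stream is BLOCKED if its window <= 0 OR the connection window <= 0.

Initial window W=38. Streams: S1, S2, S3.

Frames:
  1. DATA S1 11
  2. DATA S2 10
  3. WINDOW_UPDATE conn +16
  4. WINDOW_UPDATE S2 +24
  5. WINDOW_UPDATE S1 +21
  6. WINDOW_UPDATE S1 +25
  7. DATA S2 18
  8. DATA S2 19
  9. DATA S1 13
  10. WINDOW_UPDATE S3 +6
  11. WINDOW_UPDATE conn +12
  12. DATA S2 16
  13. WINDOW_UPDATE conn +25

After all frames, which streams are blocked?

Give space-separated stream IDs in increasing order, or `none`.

Answer: S2

Derivation:
Op 1: conn=27 S1=27 S2=38 S3=38 blocked=[]
Op 2: conn=17 S1=27 S2=28 S3=38 blocked=[]
Op 3: conn=33 S1=27 S2=28 S3=38 blocked=[]
Op 4: conn=33 S1=27 S2=52 S3=38 blocked=[]
Op 5: conn=33 S1=48 S2=52 S3=38 blocked=[]
Op 6: conn=33 S1=73 S2=52 S3=38 blocked=[]
Op 7: conn=15 S1=73 S2=34 S3=38 blocked=[]
Op 8: conn=-4 S1=73 S2=15 S3=38 blocked=[1, 2, 3]
Op 9: conn=-17 S1=60 S2=15 S3=38 blocked=[1, 2, 3]
Op 10: conn=-17 S1=60 S2=15 S3=44 blocked=[1, 2, 3]
Op 11: conn=-5 S1=60 S2=15 S3=44 blocked=[1, 2, 3]
Op 12: conn=-21 S1=60 S2=-1 S3=44 blocked=[1, 2, 3]
Op 13: conn=4 S1=60 S2=-1 S3=44 blocked=[2]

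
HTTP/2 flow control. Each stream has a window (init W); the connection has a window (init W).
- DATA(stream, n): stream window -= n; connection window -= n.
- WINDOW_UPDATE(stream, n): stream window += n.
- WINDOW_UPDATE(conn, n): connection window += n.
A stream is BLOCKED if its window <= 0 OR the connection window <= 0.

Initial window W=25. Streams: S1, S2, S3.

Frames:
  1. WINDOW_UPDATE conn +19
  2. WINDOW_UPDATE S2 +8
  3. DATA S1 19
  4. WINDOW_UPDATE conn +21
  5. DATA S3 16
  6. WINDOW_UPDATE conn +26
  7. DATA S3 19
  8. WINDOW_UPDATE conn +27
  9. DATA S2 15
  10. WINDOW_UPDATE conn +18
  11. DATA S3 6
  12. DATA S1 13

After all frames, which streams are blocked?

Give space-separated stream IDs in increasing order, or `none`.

Answer: S1 S3

Derivation:
Op 1: conn=44 S1=25 S2=25 S3=25 blocked=[]
Op 2: conn=44 S1=25 S2=33 S3=25 blocked=[]
Op 3: conn=25 S1=6 S2=33 S3=25 blocked=[]
Op 4: conn=46 S1=6 S2=33 S3=25 blocked=[]
Op 5: conn=30 S1=6 S2=33 S3=9 blocked=[]
Op 6: conn=56 S1=6 S2=33 S3=9 blocked=[]
Op 7: conn=37 S1=6 S2=33 S3=-10 blocked=[3]
Op 8: conn=64 S1=6 S2=33 S3=-10 blocked=[3]
Op 9: conn=49 S1=6 S2=18 S3=-10 blocked=[3]
Op 10: conn=67 S1=6 S2=18 S3=-10 blocked=[3]
Op 11: conn=61 S1=6 S2=18 S3=-16 blocked=[3]
Op 12: conn=48 S1=-7 S2=18 S3=-16 blocked=[1, 3]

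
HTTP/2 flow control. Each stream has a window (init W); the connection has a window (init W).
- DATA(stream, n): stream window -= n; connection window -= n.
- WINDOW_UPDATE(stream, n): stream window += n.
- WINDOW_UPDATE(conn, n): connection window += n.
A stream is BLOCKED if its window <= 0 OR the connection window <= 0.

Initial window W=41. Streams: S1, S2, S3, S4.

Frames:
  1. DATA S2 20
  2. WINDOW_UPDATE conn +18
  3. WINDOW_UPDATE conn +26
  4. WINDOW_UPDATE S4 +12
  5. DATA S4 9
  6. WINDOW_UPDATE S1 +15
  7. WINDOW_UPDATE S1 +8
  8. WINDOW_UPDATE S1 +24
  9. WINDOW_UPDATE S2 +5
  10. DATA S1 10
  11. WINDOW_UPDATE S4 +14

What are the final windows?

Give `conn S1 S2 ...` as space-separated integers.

Answer: 46 78 26 41 58

Derivation:
Op 1: conn=21 S1=41 S2=21 S3=41 S4=41 blocked=[]
Op 2: conn=39 S1=41 S2=21 S3=41 S4=41 blocked=[]
Op 3: conn=65 S1=41 S2=21 S3=41 S4=41 blocked=[]
Op 4: conn=65 S1=41 S2=21 S3=41 S4=53 blocked=[]
Op 5: conn=56 S1=41 S2=21 S3=41 S4=44 blocked=[]
Op 6: conn=56 S1=56 S2=21 S3=41 S4=44 blocked=[]
Op 7: conn=56 S1=64 S2=21 S3=41 S4=44 blocked=[]
Op 8: conn=56 S1=88 S2=21 S3=41 S4=44 blocked=[]
Op 9: conn=56 S1=88 S2=26 S3=41 S4=44 blocked=[]
Op 10: conn=46 S1=78 S2=26 S3=41 S4=44 blocked=[]
Op 11: conn=46 S1=78 S2=26 S3=41 S4=58 blocked=[]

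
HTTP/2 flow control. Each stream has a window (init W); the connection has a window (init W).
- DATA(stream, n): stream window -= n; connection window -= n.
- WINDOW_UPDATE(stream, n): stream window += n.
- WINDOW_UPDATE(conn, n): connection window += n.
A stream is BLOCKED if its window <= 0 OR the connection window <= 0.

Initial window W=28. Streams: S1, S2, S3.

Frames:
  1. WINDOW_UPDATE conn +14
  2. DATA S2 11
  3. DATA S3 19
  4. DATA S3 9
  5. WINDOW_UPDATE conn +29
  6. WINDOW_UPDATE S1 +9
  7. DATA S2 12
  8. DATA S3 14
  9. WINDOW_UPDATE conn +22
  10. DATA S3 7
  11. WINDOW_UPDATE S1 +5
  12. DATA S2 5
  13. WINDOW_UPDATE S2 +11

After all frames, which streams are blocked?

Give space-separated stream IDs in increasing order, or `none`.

Op 1: conn=42 S1=28 S2=28 S3=28 blocked=[]
Op 2: conn=31 S1=28 S2=17 S3=28 blocked=[]
Op 3: conn=12 S1=28 S2=17 S3=9 blocked=[]
Op 4: conn=3 S1=28 S2=17 S3=0 blocked=[3]
Op 5: conn=32 S1=28 S2=17 S3=0 blocked=[3]
Op 6: conn=32 S1=37 S2=17 S3=0 blocked=[3]
Op 7: conn=20 S1=37 S2=5 S3=0 blocked=[3]
Op 8: conn=6 S1=37 S2=5 S3=-14 blocked=[3]
Op 9: conn=28 S1=37 S2=5 S3=-14 blocked=[3]
Op 10: conn=21 S1=37 S2=5 S3=-21 blocked=[3]
Op 11: conn=21 S1=42 S2=5 S3=-21 blocked=[3]
Op 12: conn=16 S1=42 S2=0 S3=-21 blocked=[2, 3]
Op 13: conn=16 S1=42 S2=11 S3=-21 blocked=[3]

Answer: S3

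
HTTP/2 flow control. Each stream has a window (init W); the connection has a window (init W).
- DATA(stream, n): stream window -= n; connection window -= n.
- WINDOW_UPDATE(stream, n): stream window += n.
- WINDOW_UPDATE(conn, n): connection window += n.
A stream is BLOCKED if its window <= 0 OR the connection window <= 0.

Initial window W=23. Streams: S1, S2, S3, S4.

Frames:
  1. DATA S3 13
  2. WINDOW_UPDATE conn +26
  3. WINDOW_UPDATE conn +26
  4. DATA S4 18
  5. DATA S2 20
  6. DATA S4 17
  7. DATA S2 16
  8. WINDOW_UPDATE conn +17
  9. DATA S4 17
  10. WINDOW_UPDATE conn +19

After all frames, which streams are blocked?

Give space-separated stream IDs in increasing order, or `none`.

Op 1: conn=10 S1=23 S2=23 S3=10 S4=23 blocked=[]
Op 2: conn=36 S1=23 S2=23 S3=10 S4=23 blocked=[]
Op 3: conn=62 S1=23 S2=23 S3=10 S4=23 blocked=[]
Op 4: conn=44 S1=23 S2=23 S3=10 S4=5 blocked=[]
Op 5: conn=24 S1=23 S2=3 S3=10 S4=5 blocked=[]
Op 6: conn=7 S1=23 S2=3 S3=10 S4=-12 blocked=[4]
Op 7: conn=-9 S1=23 S2=-13 S3=10 S4=-12 blocked=[1, 2, 3, 4]
Op 8: conn=8 S1=23 S2=-13 S3=10 S4=-12 blocked=[2, 4]
Op 9: conn=-9 S1=23 S2=-13 S3=10 S4=-29 blocked=[1, 2, 3, 4]
Op 10: conn=10 S1=23 S2=-13 S3=10 S4=-29 blocked=[2, 4]

Answer: S2 S4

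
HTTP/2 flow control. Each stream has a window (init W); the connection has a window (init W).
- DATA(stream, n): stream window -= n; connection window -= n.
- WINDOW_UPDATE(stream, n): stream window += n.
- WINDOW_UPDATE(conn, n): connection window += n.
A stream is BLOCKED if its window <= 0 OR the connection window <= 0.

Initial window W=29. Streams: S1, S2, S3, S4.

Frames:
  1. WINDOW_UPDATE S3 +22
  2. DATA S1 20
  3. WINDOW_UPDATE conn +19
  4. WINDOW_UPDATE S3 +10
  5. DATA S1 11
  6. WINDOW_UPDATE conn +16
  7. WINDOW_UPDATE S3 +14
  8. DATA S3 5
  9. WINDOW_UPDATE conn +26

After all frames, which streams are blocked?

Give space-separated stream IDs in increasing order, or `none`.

Op 1: conn=29 S1=29 S2=29 S3=51 S4=29 blocked=[]
Op 2: conn=9 S1=9 S2=29 S3=51 S4=29 blocked=[]
Op 3: conn=28 S1=9 S2=29 S3=51 S4=29 blocked=[]
Op 4: conn=28 S1=9 S2=29 S3=61 S4=29 blocked=[]
Op 5: conn=17 S1=-2 S2=29 S3=61 S4=29 blocked=[1]
Op 6: conn=33 S1=-2 S2=29 S3=61 S4=29 blocked=[1]
Op 7: conn=33 S1=-2 S2=29 S3=75 S4=29 blocked=[1]
Op 8: conn=28 S1=-2 S2=29 S3=70 S4=29 blocked=[1]
Op 9: conn=54 S1=-2 S2=29 S3=70 S4=29 blocked=[1]

Answer: S1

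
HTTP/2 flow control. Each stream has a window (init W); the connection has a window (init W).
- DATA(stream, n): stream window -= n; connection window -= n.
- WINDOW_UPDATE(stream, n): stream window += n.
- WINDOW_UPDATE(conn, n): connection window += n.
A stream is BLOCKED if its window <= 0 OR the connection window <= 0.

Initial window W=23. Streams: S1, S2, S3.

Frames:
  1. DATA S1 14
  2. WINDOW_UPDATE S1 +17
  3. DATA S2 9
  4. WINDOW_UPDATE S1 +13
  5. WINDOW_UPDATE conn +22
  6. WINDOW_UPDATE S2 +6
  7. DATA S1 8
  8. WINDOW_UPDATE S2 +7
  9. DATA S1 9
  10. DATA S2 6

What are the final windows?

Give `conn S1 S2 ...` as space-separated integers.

Answer: -1 22 21 23

Derivation:
Op 1: conn=9 S1=9 S2=23 S3=23 blocked=[]
Op 2: conn=9 S1=26 S2=23 S3=23 blocked=[]
Op 3: conn=0 S1=26 S2=14 S3=23 blocked=[1, 2, 3]
Op 4: conn=0 S1=39 S2=14 S3=23 blocked=[1, 2, 3]
Op 5: conn=22 S1=39 S2=14 S3=23 blocked=[]
Op 6: conn=22 S1=39 S2=20 S3=23 blocked=[]
Op 7: conn=14 S1=31 S2=20 S3=23 blocked=[]
Op 8: conn=14 S1=31 S2=27 S3=23 blocked=[]
Op 9: conn=5 S1=22 S2=27 S3=23 blocked=[]
Op 10: conn=-1 S1=22 S2=21 S3=23 blocked=[1, 2, 3]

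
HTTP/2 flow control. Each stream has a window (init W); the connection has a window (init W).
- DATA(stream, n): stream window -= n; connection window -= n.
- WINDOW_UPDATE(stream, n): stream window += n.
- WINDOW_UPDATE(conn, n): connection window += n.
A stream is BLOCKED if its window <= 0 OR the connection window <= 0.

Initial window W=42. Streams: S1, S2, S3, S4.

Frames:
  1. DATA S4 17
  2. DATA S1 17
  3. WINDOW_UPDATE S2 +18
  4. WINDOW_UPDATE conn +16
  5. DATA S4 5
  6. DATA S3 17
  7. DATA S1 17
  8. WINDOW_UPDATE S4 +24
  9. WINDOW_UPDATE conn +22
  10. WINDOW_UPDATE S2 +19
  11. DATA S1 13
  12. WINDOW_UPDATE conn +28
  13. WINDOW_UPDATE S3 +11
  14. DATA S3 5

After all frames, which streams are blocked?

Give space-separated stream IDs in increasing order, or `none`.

Answer: S1

Derivation:
Op 1: conn=25 S1=42 S2=42 S3=42 S4=25 blocked=[]
Op 2: conn=8 S1=25 S2=42 S3=42 S4=25 blocked=[]
Op 3: conn=8 S1=25 S2=60 S3=42 S4=25 blocked=[]
Op 4: conn=24 S1=25 S2=60 S3=42 S4=25 blocked=[]
Op 5: conn=19 S1=25 S2=60 S3=42 S4=20 blocked=[]
Op 6: conn=2 S1=25 S2=60 S3=25 S4=20 blocked=[]
Op 7: conn=-15 S1=8 S2=60 S3=25 S4=20 blocked=[1, 2, 3, 4]
Op 8: conn=-15 S1=8 S2=60 S3=25 S4=44 blocked=[1, 2, 3, 4]
Op 9: conn=7 S1=8 S2=60 S3=25 S4=44 blocked=[]
Op 10: conn=7 S1=8 S2=79 S3=25 S4=44 blocked=[]
Op 11: conn=-6 S1=-5 S2=79 S3=25 S4=44 blocked=[1, 2, 3, 4]
Op 12: conn=22 S1=-5 S2=79 S3=25 S4=44 blocked=[1]
Op 13: conn=22 S1=-5 S2=79 S3=36 S4=44 blocked=[1]
Op 14: conn=17 S1=-5 S2=79 S3=31 S4=44 blocked=[1]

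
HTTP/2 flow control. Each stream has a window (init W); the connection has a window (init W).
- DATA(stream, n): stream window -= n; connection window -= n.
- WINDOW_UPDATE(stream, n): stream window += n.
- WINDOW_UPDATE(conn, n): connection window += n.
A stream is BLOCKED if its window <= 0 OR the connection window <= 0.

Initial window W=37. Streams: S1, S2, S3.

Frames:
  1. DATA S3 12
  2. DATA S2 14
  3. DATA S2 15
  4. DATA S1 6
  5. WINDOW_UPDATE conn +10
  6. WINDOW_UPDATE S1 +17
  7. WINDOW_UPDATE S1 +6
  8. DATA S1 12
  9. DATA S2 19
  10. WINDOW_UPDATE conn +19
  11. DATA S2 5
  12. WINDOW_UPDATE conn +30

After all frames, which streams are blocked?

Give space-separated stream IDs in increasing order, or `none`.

Answer: S2

Derivation:
Op 1: conn=25 S1=37 S2=37 S3=25 blocked=[]
Op 2: conn=11 S1=37 S2=23 S3=25 blocked=[]
Op 3: conn=-4 S1=37 S2=8 S3=25 blocked=[1, 2, 3]
Op 4: conn=-10 S1=31 S2=8 S3=25 blocked=[1, 2, 3]
Op 5: conn=0 S1=31 S2=8 S3=25 blocked=[1, 2, 3]
Op 6: conn=0 S1=48 S2=8 S3=25 blocked=[1, 2, 3]
Op 7: conn=0 S1=54 S2=8 S3=25 blocked=[1, 2, 3]
Op 8: conn=-12 S1=42 S2=8 S3=25 blocked=[1, 2, 3]
Op 9: conn=-31 S1=42 S2=-11 S3=25 blocked=[1, 2, 3]
Op 10: conn=-12 S1=42 S2=-11 S3=25 blocked=[1, 2, 3]
Op 11: conn=-17 S1=42 S2=-16 S3=25 blocked=[1, 2, 3]
Op 12: conn=13 S1=42 S2=-16 S3=25 blocked=[2]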